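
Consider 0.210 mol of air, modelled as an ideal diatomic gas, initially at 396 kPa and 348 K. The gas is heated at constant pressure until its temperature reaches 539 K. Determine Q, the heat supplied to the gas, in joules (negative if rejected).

1170 J

V₁ = nRT₁/P₁ = 0.210×8.314×348/396 = 1.53 L.
Isobaric: P stays 396 kPa; V/T = const ⇒ T₂ = 539 K, V₂ = 2.38 L.
W = PΔV = 396×(2.38−1.53) kPa·L = 333 J.
ΔU = nCvΔT = 0.210×20.8×(539−348) = 834 J.
Q = ΔU + W = nCpΔT = 1170 J.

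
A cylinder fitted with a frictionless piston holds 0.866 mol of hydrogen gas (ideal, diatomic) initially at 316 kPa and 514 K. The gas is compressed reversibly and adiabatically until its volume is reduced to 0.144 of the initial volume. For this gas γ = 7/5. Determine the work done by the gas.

V₁ = nRT₁/P₁ = 0.866×8.314×514/316 = 11.7 L.
Adiabatic: TV^(γ−1) = const ⇒ T₂ = 514×(6.94)^0.400 = 1120 K; PV^γ = const ⇒ P₂ = 4760 kPa.
ΔU = nCvΔT = 0.866×20.8×(1120−514) = 10800 J.
Q = 0 for an adiabatic process, so W = −ΔU = -10800 J.

-10800 J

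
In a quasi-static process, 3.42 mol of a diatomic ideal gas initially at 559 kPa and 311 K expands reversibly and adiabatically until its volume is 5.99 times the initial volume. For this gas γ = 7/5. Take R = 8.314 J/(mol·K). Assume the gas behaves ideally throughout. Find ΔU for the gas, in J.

-11300 J

V₁ = nRT₁/P₁ = 3.42×8.314×311/559 = 15.8 L.
Adiabatic: TV^(γ−1) = const ⇒ T₂ = 311×(0.167)^0.400 = 152 K; PV^γ = const ⇒ P₂ = 45.6 kPa.
For an ideal gas ΔU = nCvΔT with Cv = (5/2)R = 20.8 J/(mol·K).
ΔU = 3.42×20.8×(152−311) = -11300 J.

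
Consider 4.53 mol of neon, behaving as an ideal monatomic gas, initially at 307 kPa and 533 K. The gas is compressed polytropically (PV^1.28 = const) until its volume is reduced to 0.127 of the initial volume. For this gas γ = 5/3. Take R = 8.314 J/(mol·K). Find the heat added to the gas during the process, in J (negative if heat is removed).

-32500 J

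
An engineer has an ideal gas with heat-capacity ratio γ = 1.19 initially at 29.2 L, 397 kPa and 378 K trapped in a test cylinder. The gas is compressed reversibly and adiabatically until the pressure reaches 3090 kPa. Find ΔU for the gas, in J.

n = P₁V₁/(RT₁) = 397×29.2/(8.314×378) = 3.69 mol.
Adiabatic: T₂/T₁ = (P₂/P₁)^((γ−1)/γ) ⇒ T₂ = 378×(7.78)^0.160 = 525 K; V₂ = 5.21 L.
For an ideal gas ΔU = nCvΔT with Cv = R/(γ−1) = 43.8 J/(mol·K).
ΔU = 3.69×43.8×(525−378) = 23700 J.

23700 J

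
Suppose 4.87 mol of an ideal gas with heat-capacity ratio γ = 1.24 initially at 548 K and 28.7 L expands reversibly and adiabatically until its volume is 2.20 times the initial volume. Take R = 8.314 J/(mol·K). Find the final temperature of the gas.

P₁ = nRT₁/V₁ = 4.87×8.314×548/28.7 = 773 kPa.
Adiabatic: TV^(γ−1) = const ⇒ T₂ = 548×(0.455)^0.240 = 454 K; PV^γ = const ⇒ P₂ = 291 kPa.

454 K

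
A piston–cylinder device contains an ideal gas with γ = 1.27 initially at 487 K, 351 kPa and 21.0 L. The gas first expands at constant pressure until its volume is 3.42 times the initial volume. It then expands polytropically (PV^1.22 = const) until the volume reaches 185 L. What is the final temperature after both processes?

1350 K

n = P₁V₁/(RT₁) = 351×21.0/(8.314×487) = 1.82 mol.
Step 1 — Isobaric: P stays 351 kPa; V/T = const ⇒ T₂ = 1670 K, V₂ = 71.8 L.
W = PΔV = 351×(71.8−21.0) kPa·L = 17800 J.
ΔU = nCvΔT = 1.82×30.8×(1670−487) = 66100 J.
Q = ΔU + W = nCpΔT = 83900 J.
State after step 1: P = 351 kPa, V = 71.8 L, T = 1670 K.
Step 2 — Polytropic n=1.22: T₂ = T₁(V₁/V₂)^(n−1) = 1670×(0.388)^0.22 = 1350 K; P₂ = P₁(V₁/V₂)^n = 111 kPa.
W = (P₁V₁−P₂V₂)/(n−1) = (351×71.8−111×185)/0.22 = 21500 J.
ΔU = nCvΔT = 1.82×30.8×(1350−1670) = -17500 J.
Q = ΔU + W = 3990 J.
Net over both steps: W = 39400 J, Q = 87900 J, ΔU = 48500 J.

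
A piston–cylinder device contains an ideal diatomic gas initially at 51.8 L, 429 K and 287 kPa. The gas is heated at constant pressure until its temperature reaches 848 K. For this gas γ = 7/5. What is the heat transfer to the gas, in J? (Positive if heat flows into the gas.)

50800 J

n = P₁V₁/(RT₁) = 287×51.8/(8.314×429) = 4.17 mol.
Isobaric: P stays 287 kPa; V/T = const ⇒ T₂ = 848 K, V₂ = 102 L.
W = PΔV = 287×(102−51.8) kPa·L = 14500 J.
ΔU = nCvΔT = 4.17×20.8×(848−429) = 36300 J.
Q = ΔU + W = nCpΔT = 50800 J.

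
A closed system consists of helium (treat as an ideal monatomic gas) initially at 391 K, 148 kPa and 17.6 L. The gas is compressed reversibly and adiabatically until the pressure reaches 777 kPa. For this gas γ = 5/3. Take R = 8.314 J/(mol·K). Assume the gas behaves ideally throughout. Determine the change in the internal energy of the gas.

n = P₁V₁/(RT₁) = 148×17.6/(8.314×391) = 0.801 mol.
Adiabatic: T₂/T₁ = (P₂/P₁)^((γ−1)/γ) ⇒ T₂ = 391×(5.25)^0.400 = 759 K; V₂ = 6.51 L.
For an ideal gas ΔU = nCvΔT with Cv = (3/2)R = 12.5 J/(mol·K).
ΔU = 0.801×12.5×(759−391) = 3680 J.

3680 J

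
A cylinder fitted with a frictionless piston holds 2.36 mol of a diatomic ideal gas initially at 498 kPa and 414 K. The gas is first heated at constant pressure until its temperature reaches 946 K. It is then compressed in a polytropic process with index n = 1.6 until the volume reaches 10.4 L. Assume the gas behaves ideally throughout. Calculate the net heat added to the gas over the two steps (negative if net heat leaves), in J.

54300 J

V₁ = nRT₁/P₁ = 2.36×8.314×414/498 = 16.3 L.
Step 1 — Isobaric: P stays 498 kPa; V/T = const ⇒ T₂ = 946 K, V₂ = 37.3 L.
W = PΔV = 498×(37.3−16.3) kPa·L = 10400 J.
ΔU = nCvΔT = 2.36×20.8×(946−414) = 26100 J.
Q = ΔU + W = nCpΔT = 36500 J.
State after step 1: P = 498 kPa, V = 37.3 L, T = 946 K.
Step 2 — Polytropic n=1.6: T₂ = T₁(V₁/V₂)^(n−1) = 946×(3.58)^0.60 = 2030 K; P₂ = P₁(V₁/V₂)^n = 3840 kPa.
W = (P₁V₁−P₂V₂)/(n−1) = (498×37.3−3840×10.4)/0.60 = -35600 J.
ΔU = nCvΔT = 2.36×20.8×(2030−946) = 53400 J.
Q = ΔU + W = 17800 J.
Net over both steps: W = -25200 J, Q = 54300 J, ΔU = 79500 J.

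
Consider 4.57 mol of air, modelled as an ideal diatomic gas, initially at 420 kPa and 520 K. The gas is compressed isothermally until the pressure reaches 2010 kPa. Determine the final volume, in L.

9.83 L

V₁ = nRT₁/P₁ = 4.57×8.314×520/420 = 47.0 L.
Isothermal: T stays 520 K; PV = const ⇒ V₂ = 9.83 L, P₂ = 2010 kPa.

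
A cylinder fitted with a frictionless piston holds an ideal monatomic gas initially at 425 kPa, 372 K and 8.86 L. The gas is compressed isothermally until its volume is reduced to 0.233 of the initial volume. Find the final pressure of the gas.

Isothermal: T stays 372 K; PV = const ⇒ V₂ = 2.06 L, P₂ = 1820 kPa.

1820 kPa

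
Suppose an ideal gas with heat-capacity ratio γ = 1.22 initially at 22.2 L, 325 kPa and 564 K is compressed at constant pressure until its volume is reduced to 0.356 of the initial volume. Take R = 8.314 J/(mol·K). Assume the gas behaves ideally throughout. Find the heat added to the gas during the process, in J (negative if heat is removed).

-25800 J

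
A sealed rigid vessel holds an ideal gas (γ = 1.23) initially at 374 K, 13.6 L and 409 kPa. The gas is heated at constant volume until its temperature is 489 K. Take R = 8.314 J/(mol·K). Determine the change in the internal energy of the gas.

n = P₁V₁/(RT₁) = 409×13.6/(8.314×374) = 1.79 mol.
Isochoric: V stays 13.6 L; P/T = const ⇒ T₂ = 489 K, P₂ = 535 kPa.
For an ideal gas ΔU = nCvΔT with Cv = R/(γ−1) = 36.1 J/(mol·K).
ΔU = 1.79×36.1×(489−374) = 7440 J.

7440 J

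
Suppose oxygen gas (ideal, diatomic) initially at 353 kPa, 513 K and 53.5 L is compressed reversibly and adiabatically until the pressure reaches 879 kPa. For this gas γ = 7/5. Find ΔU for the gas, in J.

n = P₁V₁/(RT₁) = 353×53.5/(8.314×513) = 4.43 mol.
Adiabatic: T₂/T₁ = (P₂/P₁)^((γ−1)/γ) ⇒ T₂ = 513×(2.49)^0.286 = 666 K; V₂ = 27.9 L.
For an ideal gas ΔU = nCvΔT with Cv = (5/2)R = 20.8 J/(mol·K).
ΔU = 4.43×20.8×(666−513) = 14100 J.

14100 J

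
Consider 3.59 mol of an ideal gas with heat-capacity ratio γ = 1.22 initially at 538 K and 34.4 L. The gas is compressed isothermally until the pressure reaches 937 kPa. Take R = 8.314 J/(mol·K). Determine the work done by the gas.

P₁ = nRT₁/V₁ = 3.59×8.314×538/34.4 = 467 kPa.
Isothermal: T stays 538 K; PV = const ⇒ V₂ = 17.1 L, P₂ = 937 kPa.
W = nRT ln(V₂/V₁) = 3.59×8.314×538×ln(0.498) = -11200 J.

-11200 J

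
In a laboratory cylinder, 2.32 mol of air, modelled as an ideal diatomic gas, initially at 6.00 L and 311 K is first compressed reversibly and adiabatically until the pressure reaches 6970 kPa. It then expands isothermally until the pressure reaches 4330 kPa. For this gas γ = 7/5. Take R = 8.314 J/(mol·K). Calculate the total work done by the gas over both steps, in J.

P₁ = nRT₁/V₁ = 2.32×8.314×311/6.00 = 1000 kPa.
Step 1 — Adiabatic: T₂/T₁ = (P₂/P₁)^((γ−1)/γ) ⇒ T₂ = 311×(6.97)^0.286 = 542 K; V₂ = 1.50 L.
ΔU = nCvΔT = 2.32×20.8×(542−311) = 11100 J.
Q = 0 for an adiabatic process, so W = −ΔU = -11100 J.
State after step 1: P = 6970 kPa, V = 1.50 L, T = 542 K.
Step 2 — Isothermal: T stays 542 K; PV = const ⇒ V₂ = 2.41 L, P₂ = 4330 kPa.
ΔU = 0 (ideal gas, T constant).
W = nRT ln(V₂/V₁) = 2.32×8.314×542×ln(1.61) = 4970 J.
Q = ΔU + W = 4970 J.
Net over both steps: W = -6150 J, Q = 4970 J, ΔU = 11100 J.

-6150 J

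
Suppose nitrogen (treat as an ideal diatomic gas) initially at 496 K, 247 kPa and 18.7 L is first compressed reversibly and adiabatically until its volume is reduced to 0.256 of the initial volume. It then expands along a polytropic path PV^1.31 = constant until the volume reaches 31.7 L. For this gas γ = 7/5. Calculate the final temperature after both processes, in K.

476 K

n = P₁V₁/(RT₁) = 247×18.7/(8.314×496) = 1.12 mol.
Step 1 — Adiabatic: TV^(γ−1) = const ⇒ T₂ = 496×(3.91)^0.400 = 855 K; PV^γ = const ⇒ P₂ = 1660 kPa.
ΔU = nCvΔT = 1.12×20.8×(855−496) = 8370 J.
Q = 0 for an adiabatic process, so W = −ΔU = -8370 J.
State after step 1: P = 1660 kPa, V = 4.79 L, T = 855 K.
Step 2 — Polytropic n=1.31: T₂ = T₁(V₁/V₂)^(n−1) = 855×(0.151)^0.31 = 476 K; P₂ = P₁(V₁/V₂)^n = 140 kPa.
W = (P₁V₁−P₂V₂)/(n−1) = (1660×4.79−140×31.7)/0.31 = 11400 J.
ΔU = nCvΔT = 1.12×20.8×(476−855) = -8830 J.
Q = ΔU + W = 2560 J.
Net over both steps: W = 3030 J, Q = 2560 J, ΔU = -464 J.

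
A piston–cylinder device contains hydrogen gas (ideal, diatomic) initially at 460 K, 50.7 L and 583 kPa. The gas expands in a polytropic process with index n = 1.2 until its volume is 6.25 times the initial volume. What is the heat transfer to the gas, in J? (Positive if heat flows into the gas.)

n = P₁V₁/(RT₁) = 583×50.7/(8.314×460) = 7.73 mol.
Polytropic n=1.2: T₂ = T₁(V₁/V₂)^(n−1) = 460×(0.160)^0.20 = 319 K; P₂ = P₁(V₁/V₂)^n = 64.7 kPa.
W = (P₁V₁−P₂V₂)/(n−1) = (583×50.7−64.7×317)/0.20 = 45400 J.
ΔU = nCvΔT = 7.73×20.8×(319−460) = -22700 J.
Q = ΔU + W = 22700 J.

22700 J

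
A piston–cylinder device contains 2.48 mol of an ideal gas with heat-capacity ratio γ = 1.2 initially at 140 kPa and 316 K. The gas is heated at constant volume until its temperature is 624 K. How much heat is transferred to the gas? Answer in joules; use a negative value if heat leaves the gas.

V₁ = nRT₁/P₁ = 2.48×8.314×316/140 = 46.5 L.
Isochoric: V stays 46.5 L; P/T = const ⇒ T₂ = 624 K, P₂ = 276 kPa.
W = 0 (no volume change).
ΔU = nCvΔT = 2.48×41.6×(624−316) = 31800 J.
Q = ΔU = 31800 J.

31800 J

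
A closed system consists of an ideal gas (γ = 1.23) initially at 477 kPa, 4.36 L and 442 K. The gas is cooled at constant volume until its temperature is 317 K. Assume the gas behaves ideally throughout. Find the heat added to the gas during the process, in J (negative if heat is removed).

-2560 J

n = P₁V₁/(RT₁) = 477×4.36/(8.314×442) = 0.566 mol.
Isochoric: V stays 4.36 L; P/T = const ⇒ T₂ = 317 K, P₂ = 342 kPa.
W = 0 (no volume change).
ΔU = nCvΔT = 0.566×36.1×(317−442) = -2560 J.
Q = ΔU = -2560 J.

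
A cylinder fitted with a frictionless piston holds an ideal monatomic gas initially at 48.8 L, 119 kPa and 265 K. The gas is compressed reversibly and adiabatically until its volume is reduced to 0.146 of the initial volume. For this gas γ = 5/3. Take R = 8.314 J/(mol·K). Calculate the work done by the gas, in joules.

-22700 J

n = P₁V₁/(RT₁) = 119×48.8/(8.314×265) = 2.64 mol.
Adiabatic: TV^(γ−1) = const ⇒ T₂ = 265×(6.85)^0.667 = 956 K; PV^γ = const ⇒ P₂ = 2940 kPa.
ΔU = nCvΔT = 2.64×12.5×(956−265) = 22700 J.
Q = 0 for an adiabatic process, so W = −ΔU = -22700 J.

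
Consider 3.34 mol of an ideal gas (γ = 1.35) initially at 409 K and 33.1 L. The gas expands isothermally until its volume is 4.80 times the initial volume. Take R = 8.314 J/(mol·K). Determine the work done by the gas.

17800 J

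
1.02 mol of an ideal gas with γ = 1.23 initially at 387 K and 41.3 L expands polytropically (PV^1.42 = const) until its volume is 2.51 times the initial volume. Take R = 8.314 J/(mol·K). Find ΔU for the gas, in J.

P₁ = nRT₁/V₁ = 1.02×8.314×387/41.3 = 79.5 kPa.
Polytropic n=1.42: T₂ = T₁(V₁/V₂)^(n−1) = 387×(0.398)^0.42 = 263 K; P₂ = P₁(V₁/V₂)^n = 21.5 kPa.
For an ideal gas ΔU = nCvΔT with Cv = R/(γ−1) = 36.1 J/(mol·K).
ΔU = 1.02×36.1×(263−387) = -4570 J.

-4570 J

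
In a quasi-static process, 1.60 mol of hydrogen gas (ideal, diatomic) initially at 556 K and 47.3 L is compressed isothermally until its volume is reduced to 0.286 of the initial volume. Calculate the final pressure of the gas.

547 kPa

P₁ = nRT₁/V₁ = 1.60×8.314×556/47.3 = 156 kPa.
Isothermal: T stays 556 K; PV = const ⇒ V₂ = 13.5 L, P₂ = 547 kPa.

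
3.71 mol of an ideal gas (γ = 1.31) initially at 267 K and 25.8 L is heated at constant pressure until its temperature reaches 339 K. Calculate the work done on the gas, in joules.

P₁ = nRT₁/V₁ = 3.71×8.314×267/25.8 = 319 kPa.
Isobaric: P stays 319 kPa; V/T = const ⇒ T₂ = 339 K, V₂ = 32.8 L.
W = PΔV = 319×(32.8−25.8) kPa·L = 2220 J.
Work done on the gas = −W_by = -2220 J.

-2220 J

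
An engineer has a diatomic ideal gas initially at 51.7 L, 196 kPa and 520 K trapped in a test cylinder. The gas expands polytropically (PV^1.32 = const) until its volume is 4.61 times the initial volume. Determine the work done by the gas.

12200 J

n = P₁V₁/(RT₁) = 196×51.7/(8.314×520) = 2.34 mol.
Polytropic n=1.32: T₂ = T₁(V₁/V₂)^(n−1) = 520×(0.217)^0.32 = 319 K; P₂ = P₁(V₁/V₂)^n = 26.1 kPa.
W = (P₁V₁−P₂V₂)/(n−1) = (196×51.7−26.1×238)/0.32 = 12200 J.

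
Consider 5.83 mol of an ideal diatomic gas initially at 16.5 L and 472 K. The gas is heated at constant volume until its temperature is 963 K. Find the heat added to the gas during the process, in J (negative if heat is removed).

59500 J

P₁ = nRT₁/V₁ = 5.83×8.314×472/16.5 = 1390 kPa.
Isochoric: V stays 16.5 L; P/T = const ⇒ T₂ = 963 K, P₂ = 2830 kPa.
W = 0 (no volume change).
ΔU = nCvΔT = 5.83×20.8×(963−472) = 59500 J.
Q = ΔU = 59500 J.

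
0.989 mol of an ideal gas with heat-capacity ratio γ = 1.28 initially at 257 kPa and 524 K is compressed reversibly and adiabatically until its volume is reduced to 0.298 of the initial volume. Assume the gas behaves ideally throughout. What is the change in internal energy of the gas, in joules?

V₁ = nRT₁/P₁ = 0.989×8.314×524/257 = 16.8 L.
Adiabatic: TV^(γ−1) = const ⇒ T₂ = 524×(3.36)^0.280 = 735 K; PV^γ = const ⇒ P₂ = 1210 kPa.
For an ideal gas ΔU = nCvΔT with Cv = R/(γ−1) = 29.7 J/(mol·K).
ΔU = 0.989×29.7×(735−524) = 6210 J.

6210 J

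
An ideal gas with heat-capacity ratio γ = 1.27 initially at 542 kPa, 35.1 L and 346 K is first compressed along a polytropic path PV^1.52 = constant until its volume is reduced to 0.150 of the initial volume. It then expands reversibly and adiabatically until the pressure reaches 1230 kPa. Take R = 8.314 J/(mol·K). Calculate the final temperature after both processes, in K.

n = P₁V₁/(RT₁) = 542×35.1/(8.314×346) = 6.61 mol.
Step 1 — Polytropic n=1.52: T₂ = T₁(V₁/V₂)^(n−1) = 346×(6.67)^0.52 = 928 K; P₂ = P₁(V₁/V₂)^n = 9690 kPa.
W = (P₁V₁−P₂V₂)/(n−1) = (542×35.1−9690×5.26)/0.52 = -61500 J.
ΔU = nCvΔT = 6.61×30.8×(928−346) = 119000 J.
Q = ΔU + W = 57000 J.
State after step 1: P = 9690 kPa, V = 5.26 L, T = 928 K.
Step 2 — Adiabatic: T₂/T₁ = (P₂/P₁)^((γ−1)/γ) ⇒ T₂ = 928×(0.127)^0.213 = 598 K; V₂ = 26.7 L.
ΔU = nCvΔT = 6.61×30.8×(598−928) = -67100 J.
Q = 0 for an adiabatic process, so W = −ΔU = 67100 J.
Net over both steps: W = 5590 J, Q = 57000 J, ΔU = 51400 J.

598 K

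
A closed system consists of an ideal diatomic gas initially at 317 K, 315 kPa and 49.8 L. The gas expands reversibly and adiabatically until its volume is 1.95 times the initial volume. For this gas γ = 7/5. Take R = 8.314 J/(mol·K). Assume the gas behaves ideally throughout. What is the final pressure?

Adiabatic: TV^(γ−1) = const ⇒ T₂ = 317×(0.513)^0.400 = 243 K; PV^γ = const ⇒ P₂ = 124 kPa.

124 kPa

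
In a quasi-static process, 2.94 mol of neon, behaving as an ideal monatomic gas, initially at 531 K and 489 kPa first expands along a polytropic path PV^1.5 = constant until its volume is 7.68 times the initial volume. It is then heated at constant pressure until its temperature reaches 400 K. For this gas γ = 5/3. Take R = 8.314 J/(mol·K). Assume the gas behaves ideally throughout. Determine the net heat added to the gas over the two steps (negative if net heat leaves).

16900 J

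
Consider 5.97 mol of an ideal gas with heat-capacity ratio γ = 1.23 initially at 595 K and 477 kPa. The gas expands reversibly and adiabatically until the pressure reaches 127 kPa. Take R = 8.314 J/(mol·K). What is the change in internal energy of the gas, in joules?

-28100 J

V₁ = nRT₁/P₁ = 5.97×8.314×595/477 = 61.9 L.
Adiabatic: T₂/T₁ = (P₂/P₁)^((γ−1)/γ) ⇒ T₂ = 595×(0.266)^0.187 = 465 K; V₂ = 182 L.
For an ideal gas ΔU = nCvΔT with Cv = R/(γ−1) = 36.1 J/(mol·K).
ΔU = 5.97×36.1×(465−595) = -28100 J.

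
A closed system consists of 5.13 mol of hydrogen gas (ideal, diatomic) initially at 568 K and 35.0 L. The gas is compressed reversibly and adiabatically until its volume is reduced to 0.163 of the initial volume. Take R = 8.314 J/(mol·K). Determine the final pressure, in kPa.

P₁ = nRT₁/V₁ = 5.13×8.314×568/35.0 = 692 kPa.
Adiabatic: TV^(γ−1) = const ⇒ T₂ = 568×(6.13)^0.400 = 1170 K; PV^γ = const ⇒ P₂ = 8770 kPa.

8770 kPa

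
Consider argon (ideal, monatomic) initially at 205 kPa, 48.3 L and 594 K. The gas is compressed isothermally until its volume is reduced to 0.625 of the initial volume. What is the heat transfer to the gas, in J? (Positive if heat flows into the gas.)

-4650 J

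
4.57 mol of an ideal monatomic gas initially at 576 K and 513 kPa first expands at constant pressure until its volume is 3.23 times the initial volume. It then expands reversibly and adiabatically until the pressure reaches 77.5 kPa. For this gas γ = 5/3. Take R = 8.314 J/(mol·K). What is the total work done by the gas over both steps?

105000 J

V₁ = nRT₁/P₁ = 4.57×8.314×576/513 = 42.7 L.
Step 1 — Isobaric: P stays 513 kPa; V/T = const ⇒ T₂ = 1860 K, V₂ = 138 L.
W = PΔV = 513×(138−42.7) kPa·L = 48800 J.
ΔU = nCvΔT = 4.57×12.5×(1860−576) = 73200 J.
Q = ΔU + W = nCpΔT = 122000 J.
State after step 1: P = 513 kPa, V = 138 L, T = 1860 K.
Step 2 — Adiabatic: T₂/T₁ = (P₂/P₁)^((γ−1)/γ) ⇒ T₂ = 1860×(0.151)^0.400 = 874 K; V₂ = 428 L.
ΔU = nCvΔT = 4.57×12.5×(874−1860) = -56200 J.
Q = 0 for an adiabatic process, so W = −ΔU = 56200 J.
Net over both steps: W = 105000 J, Q = 122000 J, ΔU = 17000 J.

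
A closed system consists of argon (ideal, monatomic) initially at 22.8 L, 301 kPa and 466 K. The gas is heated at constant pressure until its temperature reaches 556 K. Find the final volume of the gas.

Isobaric: P stays 301 kPa; V/T = const ⇒ T₂ = 556 K, V₂ = 27.2 L.

27.2 L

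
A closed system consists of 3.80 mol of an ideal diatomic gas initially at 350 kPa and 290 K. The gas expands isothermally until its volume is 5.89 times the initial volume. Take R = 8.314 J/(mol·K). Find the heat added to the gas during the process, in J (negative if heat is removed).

16200 J

V₁ = nRT₁/P₁ = 3.80×8.314×290/350 = 26.2 L.
Isothermal: T stays 290 K; PV = const ⇒ V₂ = 154 L, P₂ = 59.4 kPa.
ΔU = 0 (ideal gas, T constant).
W = nRT ln(V₂/V₁) = 3.80×8.314×290×ln(5.89) = 16200 J.
Q = ΔU + W = 16200 J.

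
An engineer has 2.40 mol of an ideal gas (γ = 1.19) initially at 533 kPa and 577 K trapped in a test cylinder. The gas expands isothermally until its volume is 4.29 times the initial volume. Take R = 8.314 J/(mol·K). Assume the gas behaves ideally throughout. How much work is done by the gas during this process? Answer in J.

V₁ = nRT₁/P₁ = 2.40×8.314×577/533 = 21.6 L.
Isothermal: T stays 577 K; PV = const ⇒ V₂ = 92.7 L, P₂ = 124 kPa.
W = nRT ln(V₂/V₁) = 2.40×8.314×577×ln(4.29) = 16800 J.

16800 J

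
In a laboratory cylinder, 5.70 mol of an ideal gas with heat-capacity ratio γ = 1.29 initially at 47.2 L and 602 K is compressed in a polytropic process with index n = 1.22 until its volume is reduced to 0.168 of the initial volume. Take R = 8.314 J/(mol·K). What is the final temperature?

P₁ = nRT₁/V₁ = 5.70×8.314×602/47.2 = 604 kPa.
Polytropic n=1.22: T₂ = T₁(V₁/V₂)^(n−1) = 602×(5.95)^0.22 = 891 K; P₂ = P₁(V₁/V₂)^n = 5330 kPa.

891 K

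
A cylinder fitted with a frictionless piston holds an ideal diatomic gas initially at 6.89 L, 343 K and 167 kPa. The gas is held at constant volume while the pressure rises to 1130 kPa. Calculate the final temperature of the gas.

2320 K

Isochoric: V stays 6.89 L; P/T = const ⇒ T₂ = 2320 K, P₂ = 1130 kPa.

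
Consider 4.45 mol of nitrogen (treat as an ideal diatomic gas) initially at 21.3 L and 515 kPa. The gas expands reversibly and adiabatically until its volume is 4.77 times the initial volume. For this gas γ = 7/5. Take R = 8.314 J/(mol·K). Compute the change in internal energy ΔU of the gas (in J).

T₁ = P₁V₁/(nR) = 515×21.3/(4.45×8.314) = 296 K.
Adiabatic: TV^(γ−1) = const ⇒ T₂ = 296×(0.210)^0.400 = 159 K; PV^γ = const ⇒ P₂ = 57.8 kPa.
For an ideal gas ΔU = nCvΔT with Cv = (5/2)R = 20.8 J/(mol·K).
ΔU = 4.45×20.8×(159−296) = -12700 J.

-12700 J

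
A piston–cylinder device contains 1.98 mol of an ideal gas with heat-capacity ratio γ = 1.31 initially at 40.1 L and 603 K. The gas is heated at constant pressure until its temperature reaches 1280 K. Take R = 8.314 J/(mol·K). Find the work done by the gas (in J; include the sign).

P₁ = nRT₁/V₁ = 1.98×8.314×603/40.1 = 248 kPa.
Isobaric: P stays 248 kPa; V/T = const ⇒ T₂ = 1280 K, V₂ = 85.1 L.
W = PΔV = 248×(85.1−40.1) kPa·L = 11100 J.

11100 J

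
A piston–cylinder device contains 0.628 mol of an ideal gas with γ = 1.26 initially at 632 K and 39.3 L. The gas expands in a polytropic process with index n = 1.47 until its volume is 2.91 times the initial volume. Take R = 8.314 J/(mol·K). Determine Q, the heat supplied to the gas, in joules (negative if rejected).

P₁ = nRT₁/V₁ = 0.628×8.314×632/39.3 = 84.0 kPa.
Polytropic n=1.47: T₂ = T₁(V₁/V₂)^(n−1) = 632×(0.344)^0.47 = 383 K; P₂ = P₁(V₁/V₂)^n = 17.5 kPa.
W = (P₁V₁−P₂V₂)/(n−1) = (84.0×39.3−17.5×114)/0.47 = 2770 J.
ΔU = nCvΔT = 0.628×32.0×(383−632) = -5010 J.
Q = ΔU + W = -2240 J.

-2240 J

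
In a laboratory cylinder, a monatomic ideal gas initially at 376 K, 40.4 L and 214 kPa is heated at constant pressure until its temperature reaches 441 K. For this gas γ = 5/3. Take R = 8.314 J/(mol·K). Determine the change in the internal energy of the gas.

n = P₁V₁/(RT₁) = 214×40.4/(8.314×376) = 2.77 mol.
Isobaric: P stays 214 kPa; V/T = const ⇒ T₂ = 441 K, V₂ = 47.4 L.
For an ideal gas ΔU = nCvΔT with Cv = (3/2)R = 12.5 J/(mol·K).
ΔU = 2.77×12.5×(441−376) = 2240 J.

2240 J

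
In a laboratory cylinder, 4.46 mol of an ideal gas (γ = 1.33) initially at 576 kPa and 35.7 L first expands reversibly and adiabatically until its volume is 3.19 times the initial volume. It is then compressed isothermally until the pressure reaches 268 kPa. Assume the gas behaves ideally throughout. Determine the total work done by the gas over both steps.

8910 J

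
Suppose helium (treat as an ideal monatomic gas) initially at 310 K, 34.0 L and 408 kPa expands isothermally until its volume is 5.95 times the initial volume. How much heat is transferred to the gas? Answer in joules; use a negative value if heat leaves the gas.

24700 J

n = P₁V₁/(RT₁) = 408×34.0/(8.314×310) = 5.38 mol.
Isothermal: T stays 310 K; PV = const ⇒ V₂ = 202 L, P₂ = 68.6 kPa.
ΔU = 0 (ideal gas, T constant).
W = nRT ln(V₂/V₁) = 5.38×8.314×310×ln(5.95) = 24700 J.
Q = ΔU + W = 24700 J.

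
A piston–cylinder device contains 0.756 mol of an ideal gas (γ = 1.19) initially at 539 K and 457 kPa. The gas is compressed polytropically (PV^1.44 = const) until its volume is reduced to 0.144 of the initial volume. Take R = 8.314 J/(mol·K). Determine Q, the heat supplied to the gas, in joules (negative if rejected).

13600 J

V₁ = nRT₁/P₁ = 0.756×8.314×539/457 = 7.41 L.
Polytropic n=1.44: T₂ = T₁(V₁/V₂)^(n−1) = 539×(6.94)^0.44 = 1260 K; P₂ = P₁(V₁/V₂)^n = 7450 kPa.
W = (P₁V₁−P₂V₂)/(n−1) = (457×7.41−7450×1.07)/0.44 = -10400 J.
ΔU = nCvΔT = 0.756×43.8×(1260−539) = 24000 J.
Q = ΔU + W = 13600 J.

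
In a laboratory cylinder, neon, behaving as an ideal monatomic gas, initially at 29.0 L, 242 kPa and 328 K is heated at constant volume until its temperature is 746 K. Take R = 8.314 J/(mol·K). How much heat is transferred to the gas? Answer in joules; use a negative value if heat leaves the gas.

13400 J

n = P₁V₁/(RT₁) = 242×29.0/(8.314×328) = 2.57 mol.
Isochoric: V stays 29.0 L; P/T = const ⇒ T₂ = 746 K, P₂ = 550 kPa.
W = 0 (no volume change).
ΔU = nCvΔT = 2.57×12.5×(746−328) = 13400 J.
Q = ΔU = 13400 J.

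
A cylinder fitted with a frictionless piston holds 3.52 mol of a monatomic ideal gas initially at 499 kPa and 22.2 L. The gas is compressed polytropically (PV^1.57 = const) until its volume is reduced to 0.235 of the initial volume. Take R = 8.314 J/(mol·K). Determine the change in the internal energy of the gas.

21300 J

T₁ = P₁V₁/(nR) = 499×22.2/(3.52×8.314) = 379 K.
Polytropic n=1.57: T₂ = T₁(V₁/V₂)^(n−1) = 379×(4.26)^0.57 = 864 K; P₂ = P₁(V₁/V₂)^n = 4850 kPa.
For an ideal gas ΔU = nCvΔT with Cv = (3/2)R = 12.5 J/(mol·K).
ΔU = 3.52×12.5×(864−379) = 21300 J.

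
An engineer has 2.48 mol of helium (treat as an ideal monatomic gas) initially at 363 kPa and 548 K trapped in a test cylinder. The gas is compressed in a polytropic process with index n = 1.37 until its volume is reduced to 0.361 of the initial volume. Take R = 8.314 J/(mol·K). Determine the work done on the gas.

14000 J

V₁ = nRT₁/P₁ = 2.48×8.314×548/363 = 31.1 L.
Polytropic n=1.37: T₂ = T₁(V₁/V₂)^(n−1) = 548×(2.77)^0.37 = 799 K; P₂ = P₁(V₁/V₂)^n = 1470 kPa.
W = (P₁V₁−P₂V₂)/(n−1) = (363×31.1−1470×11.2)/0.37 = -14000 J.
Work done on the gas = −W_by = 14000 J.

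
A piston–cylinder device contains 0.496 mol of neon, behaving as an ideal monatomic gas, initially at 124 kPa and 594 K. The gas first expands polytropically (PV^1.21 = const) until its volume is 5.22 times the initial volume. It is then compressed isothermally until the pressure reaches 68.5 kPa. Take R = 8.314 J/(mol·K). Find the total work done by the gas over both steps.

V₁ = nRT₁/P₁ = 0.496×8.314×594/124 = 19.8 L.
Step 1 — Polytropic n=1.21: T₂ = T₁(V₁/V₂)^(n−1) = 594×(0.192)^0.21 = 420 K; P₂ = P₁(V₁/V₂)^n = 16.8 kPa.
W = (P₁V₁−P₂V₂)/(n−1) = (124×19.8−16.8×103)/0.21 = 3420 J.
ΔU = nCvΔT = 0.496×12.5×(420−594) = -1080 J.
Q = ΔU + W = 2340 J.
State after step 1: P = 16.8 kPa, V = 103 L, T = 420 K.
Step 2 — Isothermal: T stays 420 K; PV = const ⇒ V₂ = 25.3 L, P₂ = 68.5 kPa.
ΔU = 0 (ideal gas, T constant).
W = nRT ln(V₂/V₁) = 0.496×8.314×420×ln(0.245) = -2430 J.
Q = ΔU + W = -2430 J.
Net over both steps: W = 986 J, Q = -91.5 J, ΔU = -1080 J.

986 J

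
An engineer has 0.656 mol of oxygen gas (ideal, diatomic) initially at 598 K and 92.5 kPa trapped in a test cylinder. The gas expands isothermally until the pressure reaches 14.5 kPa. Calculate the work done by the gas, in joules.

V₁ = nRT₁/P₁ = 0.656×8.314×598/92.5 = 35.3 L.
Isothermal: T stays 598 K; PV = const ⇒ V₂ = 225 L, P₂ = 14.5 kPa.
W = nRT ln(V₂/V₁) = 0.656×8.314×598×ln(6.38) = 6040 J.

6040 J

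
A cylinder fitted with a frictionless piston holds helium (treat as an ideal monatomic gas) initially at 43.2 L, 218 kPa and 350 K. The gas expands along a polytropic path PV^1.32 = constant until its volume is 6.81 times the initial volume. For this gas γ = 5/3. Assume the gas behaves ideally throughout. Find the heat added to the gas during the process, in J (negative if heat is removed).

7020 J

n = P₁V₁/(RT₁) = 218×43.2/(8.314×350) = 3.24 mol.
Polytropic n=1.32: T₂ = T₁(V₁/V₂)^(n−1) = 350×(0.147)^0.32 = 189 K; P₂ = P₁(V₁/V₂)^n = 17.3 kPa.
W = (P₁V₁−P₂V₂)/(n−1) = (218×43.2−17.3×294)/0.32 = 13500 J.
ΔU = nCvΔT = 3.24×12.5×(189−350) = -6480 J.
Q = ΔU + W = 7020 J.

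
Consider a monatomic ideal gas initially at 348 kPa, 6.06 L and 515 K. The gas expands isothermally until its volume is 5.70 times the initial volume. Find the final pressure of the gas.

61.1 kPa

Isothermal: T stays 515 K; PV = const ⇒ V₂ = 34.5 L, P₂ = 61.1 kPa.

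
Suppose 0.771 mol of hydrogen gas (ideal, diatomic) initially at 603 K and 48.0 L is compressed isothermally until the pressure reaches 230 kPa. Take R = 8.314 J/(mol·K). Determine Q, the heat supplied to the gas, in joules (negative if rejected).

P₁ = nRT₁/V₁ = 0.771×8.314×603/48.0 = 80.5 kPa.
Isothermal: T stays 603 K; PV = const ⇒ V₂ = 16.8 L, P₂ = 230 kPa.
ΔU = 0 (ideal gas, T constant).
W = nRT ln(V₂/V₁) = 0.771×8.314×603×ln(0.350) = -4060 J.
Q = ΔU + W = -4060 J.

-4060 J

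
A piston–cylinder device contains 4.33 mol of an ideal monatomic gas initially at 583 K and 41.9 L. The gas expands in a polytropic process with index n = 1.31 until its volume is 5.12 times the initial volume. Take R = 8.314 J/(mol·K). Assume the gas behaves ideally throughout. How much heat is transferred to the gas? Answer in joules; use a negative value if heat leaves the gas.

14400 J

P₁ = nRT₁/V₁ = 4.33×8.314×583/41.9 = 501 kPa.
Polytropic n=1.31: T₂ = T₁(V₁/V₂)^(n−1) = 583×(0.195)^0.31 = 351 K; P₂ = P₁(V₁/V₂)^n = 59.0 kPa.
W = (P₁V₁−P₂V₂)/(n−1) = (501×41.9−59.0×215)/0.31 = 26900 J.
ΔU = nCvΔT = 4.33×12.5×(351−583) = -12500 J.
Q = ΔU + W = 14400 J.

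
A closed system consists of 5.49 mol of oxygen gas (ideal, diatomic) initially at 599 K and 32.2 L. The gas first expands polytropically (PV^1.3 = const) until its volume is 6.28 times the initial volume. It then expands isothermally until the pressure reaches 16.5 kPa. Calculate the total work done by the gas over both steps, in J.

P₁ = nRT₁/V₁ = 5.49×8.314×599/32.2 = 849 kPa.
Step 1 — Polytropic n=1.3: T₂ = T₁(V₁/V₂)^(n−1) = 599×(0.159)^0.30 = 345 K; P₂ = P₁(V₁/V₂)^n = 77.9 kPa.
W = (P₁V₁−P₂V₂)/(n−1) = (849×32.2−77.9×202)/0.30 = 38600 J.
ΔU = nCvΔT = 5.49×20.8×(345−599) = -29000 J.
Q = ΔU + W = 9650 J.
State after step 1: P = 77.9 kPa, V = 202 L, T = 345 K.
Step 2 — Isothermal: T stays 345 K; PV = const ⇒ V₂ = 955 L, P₂ = 16.5 kPa.
ΔU = 0 (ideal gas, T constant).
W = nRT ln(V₂/V₁) = 5.49×8.314×345×ln(4.72) = 24500 J.
Q = ΔU + W = 24500 J.
Net over both steps: W = 63100 J, Q = 34100 J, ΔU = -29000 J.

63100 J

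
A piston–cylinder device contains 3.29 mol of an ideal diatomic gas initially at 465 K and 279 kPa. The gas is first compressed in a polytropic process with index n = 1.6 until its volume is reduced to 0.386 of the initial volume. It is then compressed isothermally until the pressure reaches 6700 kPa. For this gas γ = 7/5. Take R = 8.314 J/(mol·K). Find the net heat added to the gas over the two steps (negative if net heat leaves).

V₁ = nRT₁/P₁ = 3.29×8.314×465/279 = 45.6 L.
Step 1 — Polytropic n=1.6: T₂ = T₁(V₁/V₂)^(n−1) = 465×(2.59)^0.60 = 823 K; P₂ = P₁(V₁/V₂)^n = 1280 kPa.
W = (P₁V₁−P₂V₂)/(n−1) = (279×45.6−1280×17.6)/0.60 = -16300 J.
ΔU = nCvΔT = 3.29×20.8×(823−465) = 24500 J.
Q = ΔU + W = 8160 J.
State after step 1: P = 1280 kPa, V = 17.6 L, T = 823 K.
Step 2 — Isothermal: T stays 823 K; PV = const ⇒ V₂ = 3.36 L, P₂ = 6700 kPa.
ΔU = 0 (ideal gas, T constant).
W = nRT ln(V₂/V₁) = 3.29×8.314×823×ln(0.191) = -37300 J.
Q = ΔU + W = -37300 J.
Net over both steps: W = -53600 J, Q = -29100 J, ΔU = 24500 J.

-29100 J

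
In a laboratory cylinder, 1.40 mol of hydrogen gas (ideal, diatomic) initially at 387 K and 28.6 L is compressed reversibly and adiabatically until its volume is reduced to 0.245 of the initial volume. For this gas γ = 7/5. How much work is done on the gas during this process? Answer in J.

8500 J

P₁ = nRT₁/V₁ = 1.40×8.314×387/28.6 = 158 kPa.
Adiabatic: TV^(γ−1) = const ⇒ T₂ = 387×(4.08)^0.400 = 679 K; PV^γ = const ⇒ P₂ = 1130 kPa.
ΔU = nCvΔT = 1.40×20.8×(679−387) = 8500 J.
Q = 0 for an adiabatic process, so W = −ΔU = -8500 J.
Work done on the gas = −W_by = 8500 J.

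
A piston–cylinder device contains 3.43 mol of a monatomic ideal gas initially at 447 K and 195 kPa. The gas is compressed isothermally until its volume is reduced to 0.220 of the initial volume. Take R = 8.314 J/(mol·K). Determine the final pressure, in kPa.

V₁ = nRT₁/P₁ = 3.43×8.314×447/195 = 65.4 L.
Isothermal: T stays 447 K; PV = const ⇒ V₂ = 14.4 L, P₂ = 886 kPa.

886 kPa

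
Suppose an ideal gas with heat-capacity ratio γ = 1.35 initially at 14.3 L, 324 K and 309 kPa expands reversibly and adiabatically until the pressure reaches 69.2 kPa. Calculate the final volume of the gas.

Adiabatic: T₂/T₁ = (P₂/P₁)^((γ−1)/γ) ⇒ T₂ = 324×(0.224)^0.259 = 220 K; V₂ = 43.3 L.

43.3 L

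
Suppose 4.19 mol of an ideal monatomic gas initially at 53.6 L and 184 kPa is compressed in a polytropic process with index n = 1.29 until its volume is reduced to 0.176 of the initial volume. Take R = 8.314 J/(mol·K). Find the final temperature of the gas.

T₁ = P₁V₁/(nR) = 184×53.6/(4.19×8.314) = 283 K.
Polytropic n=1.29: T₂ = T₁(V₁/V₂)^(n−1) = 283×(5.68)^0.29 = 469 K; P₂ = P₁(V₁/V₂)^n = 1730 kPa.

469 K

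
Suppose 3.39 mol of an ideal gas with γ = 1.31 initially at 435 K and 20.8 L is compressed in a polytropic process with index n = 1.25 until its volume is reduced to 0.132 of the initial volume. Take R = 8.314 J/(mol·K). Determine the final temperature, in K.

P₁ = nRT₁/V₁ = 3.39×8.314×435/20.8 = 589 kPa.
Polytropic n=1.25: T₂ = T₁(V₁/V₂)^(n−1) = 435×(7.58)^0.25 = 722 K; P₂ = P₁(V₁/V₂)^n = 7410 kPa.

722 K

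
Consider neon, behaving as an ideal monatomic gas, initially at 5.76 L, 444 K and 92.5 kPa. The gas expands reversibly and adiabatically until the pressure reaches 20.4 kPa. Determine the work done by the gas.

363 J

n = P₁V₁/(RT₁) = 92.5×5.76/(8.314×444) = 0.144 mol.
Adiabatic: T₂/T₁ = (P₂/P₁)^((γ−1)/γ) ⇒ T₂ = 444×(0.221)^0.400 = 243 K; V₂ = 14.3 L.
ΔU = nCvΔT = 0.144×12.5×(243−444) = -363 J.
Q = 0 for an adiabatic process, so W = −ΔU = 363 J.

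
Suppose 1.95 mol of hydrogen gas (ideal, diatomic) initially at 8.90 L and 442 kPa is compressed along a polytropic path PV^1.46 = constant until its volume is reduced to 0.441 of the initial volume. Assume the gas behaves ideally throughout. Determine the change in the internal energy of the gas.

4500 J

T₁ = P₁V₁/(nR) = 442×8.90/(1.95×8.314) = 243 K.
Polytropic n=1.46: T₂ = T₁(V₁/V₂)^(n−1) = 243×(2.27)^0.46 = 354 K; P₂ = P₁(V₁/V₂)^n = 1460 kPa.
For an ideal gas ΔU = nCvΔT with Cv = (5/2)R = 20.8 J/(mol·K).
ΔU = 1.95×20.8×(354−243) = 4500 J.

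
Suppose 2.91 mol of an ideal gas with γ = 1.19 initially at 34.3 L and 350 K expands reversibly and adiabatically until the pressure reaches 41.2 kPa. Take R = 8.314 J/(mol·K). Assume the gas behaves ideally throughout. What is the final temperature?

P₁ = nRT₁/V₁ = 2.91×8.314×350/34.3 = 247 kPa.
Adiabatic: T₂/T₁ = (P₂/P₁)^((γ−1)/γ) ⇒ T₂ = 350×(0.167)^0.160 = 263 K; V₂ = 154 L.

263 K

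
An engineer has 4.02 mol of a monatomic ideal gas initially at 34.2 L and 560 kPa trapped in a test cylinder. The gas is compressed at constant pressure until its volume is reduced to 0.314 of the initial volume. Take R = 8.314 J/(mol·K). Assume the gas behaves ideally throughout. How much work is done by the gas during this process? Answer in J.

-13100 J

T₁ = P₁V₁/(nR) = 560×34.2/(4.02×8.314) = 573 K.
Isobaric: P stays 560 kPa; V/T = const ⇒ T₂ = 180 K, V₂ = 10.7 L.
W = PΔV = 560×(10.7−34.2) kPa·L = -13100 J.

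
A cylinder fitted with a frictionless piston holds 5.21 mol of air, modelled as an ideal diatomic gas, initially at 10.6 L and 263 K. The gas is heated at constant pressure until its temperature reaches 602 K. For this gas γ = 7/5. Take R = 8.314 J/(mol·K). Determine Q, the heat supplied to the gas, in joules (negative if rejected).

51400 J

P₁ = nRT₁/V₁ = 5.21×8.314×263/10.6 = 1070 kPa.
Isobaric: P stays 1070 kPa; V/T = const ⇒ T₂ = 602 K, V₂ = 24.3 L.
W = PΔV = 1070×(24.3−10.6) kPa·L = 14700 J.
ΔU = nCvΔT = 5.21×20.8×(602−263) = 36700 J.
Q = ΔU + W = nCpΔT = 51400 J.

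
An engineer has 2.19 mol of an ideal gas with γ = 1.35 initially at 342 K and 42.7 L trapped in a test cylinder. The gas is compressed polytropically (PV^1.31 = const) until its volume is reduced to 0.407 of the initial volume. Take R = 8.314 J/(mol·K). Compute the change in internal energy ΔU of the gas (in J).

P₁ = nRT₁/V₁ = 2.19×8.314×342/42.7 = 146 kPa.
Polytropic n=1.31: T₂ = T₁(V₁/V₂)^(n−1) = 342×(2.46)^0.31 = 452 K; P₂ = P₁(V₁/V₂)^n = 473 kPa.
For an ideal gas ΔU = nCvΔT with Cv = R/(γ−1) = 23.8 J/(mol·K).
ΔU = 2.19×23.8×(452−342) = 5720 J.

5720 J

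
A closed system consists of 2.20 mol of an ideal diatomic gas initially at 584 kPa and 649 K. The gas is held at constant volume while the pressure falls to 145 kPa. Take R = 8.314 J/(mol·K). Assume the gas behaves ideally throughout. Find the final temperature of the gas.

161 K

V₁ = nRT₁/P₁ = 2.20×8.314×649/584 = 20.3 L.
Isochoric: V stays 20.3 L; P/T = const ⇒ T₂ = 161 K, P₂ = 145 kPa.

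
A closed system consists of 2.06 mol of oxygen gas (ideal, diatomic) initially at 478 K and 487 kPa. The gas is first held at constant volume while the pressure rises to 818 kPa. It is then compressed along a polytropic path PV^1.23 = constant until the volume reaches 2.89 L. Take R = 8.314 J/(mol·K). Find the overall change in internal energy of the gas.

31100 J

V₁ = nRT₁/P₁ = 2.06×8.314×478/487 = 16.8 L.
Step 1 — Isochoric: V stays 16.8 L; P/T = const ⇒ T₂ = 803 K, P₂ = 818 kPa.
W = 0 (no volume change).
ΔU = nCvΔT = 2.06×20.8×(803−478) = 13900 J.
Q = ΔU = 13900 J.
State after step 1: P = 818 kPa, V = 16.8 L, T = 803 K.
Step 2 — Polytropic n=1.23: T₂ = T₁(V₁/V₂)^(n−1) = 803×(5.82)^0.23 = 1200 K; P₂ = P₁(V₁/V₂)^n = 7130 kPa.
W = (P₁V₁−P₂V₂)/(n−1) = (818×16.8−7130×2.89)/0.23 = -29800 J.
ΔU = nCvΔT = 2.06×20.8×(1200−803) = 17200 J.
Q = ΔU + W = -12700 J.
Net over both steps: W = -29800 J, Q = 1220 J, ΔU = 31100 J.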